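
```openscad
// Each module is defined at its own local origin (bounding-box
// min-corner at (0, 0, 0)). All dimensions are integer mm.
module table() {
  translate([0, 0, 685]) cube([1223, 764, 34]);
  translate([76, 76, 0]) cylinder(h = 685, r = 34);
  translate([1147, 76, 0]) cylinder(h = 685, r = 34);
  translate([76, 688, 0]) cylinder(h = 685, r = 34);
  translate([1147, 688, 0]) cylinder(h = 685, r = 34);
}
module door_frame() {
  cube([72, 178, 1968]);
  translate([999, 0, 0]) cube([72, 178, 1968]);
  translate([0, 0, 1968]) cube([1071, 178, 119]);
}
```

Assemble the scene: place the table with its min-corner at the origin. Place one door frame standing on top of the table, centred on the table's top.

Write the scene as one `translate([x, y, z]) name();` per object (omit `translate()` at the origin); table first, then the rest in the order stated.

table();
translate([76, 293, 719]) door_frame();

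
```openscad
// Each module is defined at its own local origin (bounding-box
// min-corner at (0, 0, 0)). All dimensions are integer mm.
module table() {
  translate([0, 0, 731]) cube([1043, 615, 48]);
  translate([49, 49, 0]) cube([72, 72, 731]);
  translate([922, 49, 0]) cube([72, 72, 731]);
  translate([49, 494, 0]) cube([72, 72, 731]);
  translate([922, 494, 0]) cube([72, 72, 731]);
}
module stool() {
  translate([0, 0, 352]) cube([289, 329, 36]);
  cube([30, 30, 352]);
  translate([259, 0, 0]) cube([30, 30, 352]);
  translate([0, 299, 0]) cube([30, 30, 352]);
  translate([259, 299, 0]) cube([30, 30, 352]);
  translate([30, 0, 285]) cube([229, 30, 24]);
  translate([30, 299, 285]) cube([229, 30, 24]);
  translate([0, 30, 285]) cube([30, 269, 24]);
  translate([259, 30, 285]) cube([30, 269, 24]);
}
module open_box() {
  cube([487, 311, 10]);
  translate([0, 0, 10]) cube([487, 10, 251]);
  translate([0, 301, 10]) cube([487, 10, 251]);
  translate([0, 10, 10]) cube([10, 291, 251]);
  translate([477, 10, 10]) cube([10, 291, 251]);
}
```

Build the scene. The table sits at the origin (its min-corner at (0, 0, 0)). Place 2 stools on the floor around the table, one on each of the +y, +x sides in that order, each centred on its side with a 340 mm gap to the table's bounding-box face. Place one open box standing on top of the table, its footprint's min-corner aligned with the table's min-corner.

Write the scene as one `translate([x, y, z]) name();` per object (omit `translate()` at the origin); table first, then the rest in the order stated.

table();
translate([377, 955, 0]) stool();
translate([1383, 143, 0]) stool();
translate([0, 0, 779]) open_box();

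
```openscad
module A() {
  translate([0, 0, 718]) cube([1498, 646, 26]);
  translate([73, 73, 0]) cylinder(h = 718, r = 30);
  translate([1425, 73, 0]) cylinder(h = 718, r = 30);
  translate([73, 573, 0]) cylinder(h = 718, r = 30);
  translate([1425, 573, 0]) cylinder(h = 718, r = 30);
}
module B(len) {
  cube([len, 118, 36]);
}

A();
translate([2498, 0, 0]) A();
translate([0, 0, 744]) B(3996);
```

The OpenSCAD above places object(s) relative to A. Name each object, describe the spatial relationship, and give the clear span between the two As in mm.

A is a table. B is a beam. A beam spans the tops of two tables. The clear span between the two tables is 1000 mm.

Second table starts at x = 2498; first ends at x = 1498; clear span = 2498 − 1498 = 1000 mm.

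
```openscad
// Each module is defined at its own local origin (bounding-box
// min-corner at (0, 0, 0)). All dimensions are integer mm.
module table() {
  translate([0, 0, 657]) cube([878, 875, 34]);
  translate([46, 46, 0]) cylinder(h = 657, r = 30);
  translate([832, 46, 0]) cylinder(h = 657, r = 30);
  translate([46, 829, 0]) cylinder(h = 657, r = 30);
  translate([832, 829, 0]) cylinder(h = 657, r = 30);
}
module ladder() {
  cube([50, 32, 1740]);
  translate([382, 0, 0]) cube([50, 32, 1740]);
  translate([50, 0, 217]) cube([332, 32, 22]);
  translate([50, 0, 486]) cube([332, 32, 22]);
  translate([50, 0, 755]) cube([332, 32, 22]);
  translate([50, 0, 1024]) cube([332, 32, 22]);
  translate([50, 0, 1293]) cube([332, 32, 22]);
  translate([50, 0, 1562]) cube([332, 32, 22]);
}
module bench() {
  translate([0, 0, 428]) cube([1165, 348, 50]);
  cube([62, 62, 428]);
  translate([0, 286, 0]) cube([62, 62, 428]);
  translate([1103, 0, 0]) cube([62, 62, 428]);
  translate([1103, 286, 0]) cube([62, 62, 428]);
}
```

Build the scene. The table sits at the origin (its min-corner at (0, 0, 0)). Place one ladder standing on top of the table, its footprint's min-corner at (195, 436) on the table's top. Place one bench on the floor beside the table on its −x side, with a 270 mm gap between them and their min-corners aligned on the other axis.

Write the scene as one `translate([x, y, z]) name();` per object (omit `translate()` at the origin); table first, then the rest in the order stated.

table();
translate([195, 436, 691]) ladder();
translate([-1435, 0, 0]) bench();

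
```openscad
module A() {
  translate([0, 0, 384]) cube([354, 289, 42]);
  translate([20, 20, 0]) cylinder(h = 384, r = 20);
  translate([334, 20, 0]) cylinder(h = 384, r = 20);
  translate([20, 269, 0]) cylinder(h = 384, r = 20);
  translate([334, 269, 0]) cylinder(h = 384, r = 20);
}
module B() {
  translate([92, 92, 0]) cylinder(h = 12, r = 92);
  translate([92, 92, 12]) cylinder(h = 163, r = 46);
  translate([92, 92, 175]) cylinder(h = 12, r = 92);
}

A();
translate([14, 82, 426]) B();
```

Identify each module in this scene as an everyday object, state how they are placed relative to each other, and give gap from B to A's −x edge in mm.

A is a stool. B is a spool. The spool is on top of the stool. The gap from the spool to the stool's −x edge is 14 mm.

The spool's min-x is at 14; the stool's min-x is 0; gap = 14 mm.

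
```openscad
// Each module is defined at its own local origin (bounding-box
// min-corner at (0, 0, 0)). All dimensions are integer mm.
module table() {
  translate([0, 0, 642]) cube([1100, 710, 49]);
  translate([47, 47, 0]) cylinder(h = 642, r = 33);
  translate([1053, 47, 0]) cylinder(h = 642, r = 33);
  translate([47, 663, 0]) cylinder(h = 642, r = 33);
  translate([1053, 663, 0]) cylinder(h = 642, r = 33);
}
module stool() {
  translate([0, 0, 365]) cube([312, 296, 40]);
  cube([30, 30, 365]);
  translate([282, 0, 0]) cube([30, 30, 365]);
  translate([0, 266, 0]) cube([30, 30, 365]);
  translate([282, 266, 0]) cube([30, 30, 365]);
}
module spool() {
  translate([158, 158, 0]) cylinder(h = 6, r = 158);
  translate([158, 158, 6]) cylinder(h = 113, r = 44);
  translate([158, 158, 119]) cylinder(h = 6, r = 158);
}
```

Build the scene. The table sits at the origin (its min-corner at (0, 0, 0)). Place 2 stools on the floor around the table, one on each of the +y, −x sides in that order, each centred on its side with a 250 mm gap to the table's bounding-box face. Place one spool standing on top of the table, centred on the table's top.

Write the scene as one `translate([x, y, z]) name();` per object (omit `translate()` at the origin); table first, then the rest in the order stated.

table();
translate([394, 960, 0]) stool();
translate([-562, 207, 0]) stool();
translate([392, 197, 691]) spool();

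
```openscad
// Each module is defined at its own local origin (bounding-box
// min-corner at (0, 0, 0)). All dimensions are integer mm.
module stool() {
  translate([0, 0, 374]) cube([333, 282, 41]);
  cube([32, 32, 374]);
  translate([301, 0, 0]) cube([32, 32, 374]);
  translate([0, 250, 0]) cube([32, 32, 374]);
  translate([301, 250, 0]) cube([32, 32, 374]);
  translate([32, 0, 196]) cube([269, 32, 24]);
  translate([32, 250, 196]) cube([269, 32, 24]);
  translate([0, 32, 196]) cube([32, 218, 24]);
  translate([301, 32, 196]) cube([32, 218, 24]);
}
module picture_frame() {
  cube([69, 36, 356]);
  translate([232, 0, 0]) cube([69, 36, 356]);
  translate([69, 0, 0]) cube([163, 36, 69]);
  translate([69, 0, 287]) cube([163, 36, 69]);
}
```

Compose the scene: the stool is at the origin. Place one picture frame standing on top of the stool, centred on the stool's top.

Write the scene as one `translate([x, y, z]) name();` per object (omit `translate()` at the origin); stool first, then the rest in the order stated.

stool();
translate([16, 123, 415]) picture_frame();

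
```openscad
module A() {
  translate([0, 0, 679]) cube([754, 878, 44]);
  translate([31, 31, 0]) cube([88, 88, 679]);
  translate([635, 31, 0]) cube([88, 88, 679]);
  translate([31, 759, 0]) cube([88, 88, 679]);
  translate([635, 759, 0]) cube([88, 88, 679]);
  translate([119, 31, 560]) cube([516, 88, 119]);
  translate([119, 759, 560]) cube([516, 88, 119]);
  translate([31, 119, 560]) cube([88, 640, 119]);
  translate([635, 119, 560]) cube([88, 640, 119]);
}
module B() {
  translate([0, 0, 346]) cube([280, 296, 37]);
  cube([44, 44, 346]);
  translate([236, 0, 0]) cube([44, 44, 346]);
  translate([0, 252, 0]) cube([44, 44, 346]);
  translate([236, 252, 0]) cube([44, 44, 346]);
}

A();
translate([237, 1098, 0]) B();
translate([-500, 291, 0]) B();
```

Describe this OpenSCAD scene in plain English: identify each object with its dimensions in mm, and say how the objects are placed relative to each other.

A is a table with a 754×878 mm rectangular top, 44 mm thick, top surface at z = 723 mm, supported by four 88×88 mm square legs, each inset 31 mm from the nearest pair of top edges, running from the floor. Four apron rails, 88 mm thick and 119 mm tall, run between adjacent legs with their top edges flush with the underside of the top and their outer faces flush with the legs' outer faces.

B is a four-legged stool. The seat is 280×296 mm, 37 mm thick, top at z = 383 mm. It stands on four square legs, each 44×44 mm in cross-section, from z = 0 to the seat underside, each flush with a corner of the seat.

Two stools sit around the table at the +y, −x sides.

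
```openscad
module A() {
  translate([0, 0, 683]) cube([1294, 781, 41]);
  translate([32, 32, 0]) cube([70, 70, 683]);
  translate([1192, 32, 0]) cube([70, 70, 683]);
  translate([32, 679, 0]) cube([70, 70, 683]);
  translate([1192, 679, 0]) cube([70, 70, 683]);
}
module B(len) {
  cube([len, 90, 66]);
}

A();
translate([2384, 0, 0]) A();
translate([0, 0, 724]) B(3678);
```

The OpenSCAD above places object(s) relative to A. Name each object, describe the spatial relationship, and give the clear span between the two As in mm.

Second table starts at x = 2384; first ends at x = 1294; clear span = 2384 − 1294 = 1090 mm.

A is a table. B is a beam. A beam spans the tops of two tables. The clear span between the two tables is 1090 mm.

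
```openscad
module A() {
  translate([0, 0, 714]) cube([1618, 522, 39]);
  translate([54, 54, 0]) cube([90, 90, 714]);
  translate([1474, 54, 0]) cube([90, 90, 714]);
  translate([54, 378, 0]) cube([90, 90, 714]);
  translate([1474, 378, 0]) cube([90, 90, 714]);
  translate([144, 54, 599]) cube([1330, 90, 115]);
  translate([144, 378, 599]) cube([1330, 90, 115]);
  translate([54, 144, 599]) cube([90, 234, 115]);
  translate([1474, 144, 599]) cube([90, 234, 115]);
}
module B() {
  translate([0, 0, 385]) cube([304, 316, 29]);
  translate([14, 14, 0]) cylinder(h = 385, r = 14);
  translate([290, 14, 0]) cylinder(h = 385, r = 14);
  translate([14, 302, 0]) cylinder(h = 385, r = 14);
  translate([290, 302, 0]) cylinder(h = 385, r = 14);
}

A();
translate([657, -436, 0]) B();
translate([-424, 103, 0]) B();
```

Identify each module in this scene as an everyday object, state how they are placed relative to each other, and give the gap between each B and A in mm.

A is a table. B is a stool. Two stools sit around the table at the −y, −x sides. The gap between each stool and the table is 120 mm.

Each stool's nearest face is 120 mm from the table's bounding box.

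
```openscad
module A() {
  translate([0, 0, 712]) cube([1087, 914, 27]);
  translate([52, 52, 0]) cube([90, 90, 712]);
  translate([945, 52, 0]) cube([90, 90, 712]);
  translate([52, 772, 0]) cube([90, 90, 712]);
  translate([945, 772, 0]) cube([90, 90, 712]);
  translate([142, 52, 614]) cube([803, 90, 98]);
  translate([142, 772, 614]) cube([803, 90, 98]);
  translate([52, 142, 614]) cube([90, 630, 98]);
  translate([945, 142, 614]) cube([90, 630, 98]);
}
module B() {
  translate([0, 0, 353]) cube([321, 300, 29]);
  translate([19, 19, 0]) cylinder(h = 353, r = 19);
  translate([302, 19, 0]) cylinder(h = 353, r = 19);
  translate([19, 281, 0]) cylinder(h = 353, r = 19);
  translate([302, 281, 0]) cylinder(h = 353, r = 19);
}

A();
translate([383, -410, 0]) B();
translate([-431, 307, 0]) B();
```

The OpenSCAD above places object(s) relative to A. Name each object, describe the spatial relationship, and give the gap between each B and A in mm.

A is a table. B is a stool. Two stools sit around the table at the −y, −x sides. The gap between each stool and the table is 110 mm.

Each stool's nearest face is 110 mm from the table's bounding box.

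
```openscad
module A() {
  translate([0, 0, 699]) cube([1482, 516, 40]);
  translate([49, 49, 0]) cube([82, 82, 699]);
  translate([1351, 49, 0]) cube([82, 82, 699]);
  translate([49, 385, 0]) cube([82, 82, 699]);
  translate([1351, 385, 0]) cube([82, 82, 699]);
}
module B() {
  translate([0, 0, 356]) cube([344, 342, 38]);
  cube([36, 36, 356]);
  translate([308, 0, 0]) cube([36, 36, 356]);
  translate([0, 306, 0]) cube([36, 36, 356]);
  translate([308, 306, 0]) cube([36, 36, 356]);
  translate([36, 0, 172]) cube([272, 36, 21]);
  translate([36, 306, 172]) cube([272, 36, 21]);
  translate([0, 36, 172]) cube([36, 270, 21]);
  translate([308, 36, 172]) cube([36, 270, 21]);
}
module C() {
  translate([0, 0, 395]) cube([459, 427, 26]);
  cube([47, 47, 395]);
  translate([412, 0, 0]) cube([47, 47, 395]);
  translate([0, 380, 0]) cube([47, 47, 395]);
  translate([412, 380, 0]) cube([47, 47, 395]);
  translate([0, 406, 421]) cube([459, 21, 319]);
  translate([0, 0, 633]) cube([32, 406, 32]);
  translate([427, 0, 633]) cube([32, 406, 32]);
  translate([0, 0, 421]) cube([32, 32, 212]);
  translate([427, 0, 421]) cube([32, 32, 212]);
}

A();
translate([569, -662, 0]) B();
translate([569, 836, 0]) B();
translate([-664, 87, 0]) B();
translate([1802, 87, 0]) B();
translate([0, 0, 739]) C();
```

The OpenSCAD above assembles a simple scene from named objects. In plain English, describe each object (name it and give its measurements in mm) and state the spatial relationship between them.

A is a table with a 1482×516 mm rectangular top, 40 mm thick, top surface at z = 739 mm, supported by four 82×82 mm square legs, each inset 49 mm from the nearest pair of top edges, running from the floor.

B is a simple wooden stool: a rectangular seat 344 mm (x) by 342 mm (y), 38 mm thick, top face at z = 394 mm, on four square legs, each 36×36 mm in cross-section. The legs rest on z = 0, each flush with a corner of the seat. Four stretchers, 36 mm wide and 21 mm tall, connect adjacent legs with their undersides at z = 172 mm, each running between the inner faces of the legs it joins and aligned with the legs' outer faces on the other axis.

C is a chair. The seat is a 459×427×26 mm slab with its top at z = 421 mm, on four 47×47 mm corner legs (flush with the seat edges, standing on z = 0). A flat backrest 21 mm thick, 319 mm tall, spans the full seat width and rises from the seat top along its +y edge, rear face flush with the rear of the seat. Two armrests of 32×32 mm section run along each side from the seat's front edge to the front of the backrest, top faces 244 mm above the seat top and outer faces flush with the seat's x-edges; a 32×32 mm post under the front of each armrest stands on the seat at the front corner.

Four stools sit around the table at the −y, +y, −x, +x sides. The chair is on top of the table.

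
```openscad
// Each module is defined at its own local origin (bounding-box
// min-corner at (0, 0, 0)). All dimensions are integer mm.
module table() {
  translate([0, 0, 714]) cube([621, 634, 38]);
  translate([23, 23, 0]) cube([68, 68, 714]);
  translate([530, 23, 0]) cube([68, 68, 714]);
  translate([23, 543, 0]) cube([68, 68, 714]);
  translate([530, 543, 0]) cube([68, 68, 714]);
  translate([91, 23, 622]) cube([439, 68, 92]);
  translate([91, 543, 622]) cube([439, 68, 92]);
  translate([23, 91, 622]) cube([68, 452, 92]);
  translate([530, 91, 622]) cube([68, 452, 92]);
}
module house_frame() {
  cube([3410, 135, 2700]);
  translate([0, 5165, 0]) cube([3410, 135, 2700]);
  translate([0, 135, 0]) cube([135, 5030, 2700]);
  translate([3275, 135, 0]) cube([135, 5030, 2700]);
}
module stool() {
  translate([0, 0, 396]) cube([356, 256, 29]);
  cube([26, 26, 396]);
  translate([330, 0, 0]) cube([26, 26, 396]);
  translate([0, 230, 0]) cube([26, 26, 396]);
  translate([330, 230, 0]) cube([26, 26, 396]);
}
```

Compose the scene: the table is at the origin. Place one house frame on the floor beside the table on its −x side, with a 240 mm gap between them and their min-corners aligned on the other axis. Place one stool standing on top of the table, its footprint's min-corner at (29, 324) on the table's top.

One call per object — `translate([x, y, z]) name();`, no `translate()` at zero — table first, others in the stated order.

table();
translate([-3650, 0, 0]) house_frame();
translate([29, 324, 752]) stool();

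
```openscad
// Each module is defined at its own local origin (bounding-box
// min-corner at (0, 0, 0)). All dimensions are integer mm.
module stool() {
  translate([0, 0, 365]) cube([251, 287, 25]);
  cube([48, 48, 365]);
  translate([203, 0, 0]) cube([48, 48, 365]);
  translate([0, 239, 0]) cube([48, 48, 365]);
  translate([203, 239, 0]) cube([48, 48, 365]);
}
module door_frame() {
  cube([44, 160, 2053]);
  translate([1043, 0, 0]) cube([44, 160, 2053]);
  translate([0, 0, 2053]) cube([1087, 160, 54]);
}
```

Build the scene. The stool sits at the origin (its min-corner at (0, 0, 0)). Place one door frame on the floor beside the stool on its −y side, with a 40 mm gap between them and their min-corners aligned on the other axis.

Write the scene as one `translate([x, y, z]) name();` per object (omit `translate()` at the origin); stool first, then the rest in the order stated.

stool();
translate([0, -200, 0]) door_frame();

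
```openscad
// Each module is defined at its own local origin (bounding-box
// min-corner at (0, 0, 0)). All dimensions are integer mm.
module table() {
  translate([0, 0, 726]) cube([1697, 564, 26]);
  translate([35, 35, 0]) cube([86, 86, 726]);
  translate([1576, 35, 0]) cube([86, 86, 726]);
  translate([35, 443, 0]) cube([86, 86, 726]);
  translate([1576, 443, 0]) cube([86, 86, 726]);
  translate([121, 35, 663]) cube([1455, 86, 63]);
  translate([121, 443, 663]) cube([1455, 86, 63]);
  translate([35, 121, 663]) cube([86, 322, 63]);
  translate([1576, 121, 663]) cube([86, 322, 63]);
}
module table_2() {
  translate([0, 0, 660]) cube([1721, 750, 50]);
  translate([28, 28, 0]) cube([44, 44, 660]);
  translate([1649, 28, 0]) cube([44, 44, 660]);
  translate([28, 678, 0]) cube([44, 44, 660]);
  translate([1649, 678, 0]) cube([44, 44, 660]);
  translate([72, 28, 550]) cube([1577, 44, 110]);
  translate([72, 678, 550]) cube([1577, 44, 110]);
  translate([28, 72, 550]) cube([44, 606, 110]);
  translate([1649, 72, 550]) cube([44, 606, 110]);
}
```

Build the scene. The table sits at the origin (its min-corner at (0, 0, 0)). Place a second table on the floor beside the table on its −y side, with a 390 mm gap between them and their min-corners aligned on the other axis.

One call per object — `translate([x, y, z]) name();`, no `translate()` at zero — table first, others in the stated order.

table();
translate([0, -1140, 0]) table_2();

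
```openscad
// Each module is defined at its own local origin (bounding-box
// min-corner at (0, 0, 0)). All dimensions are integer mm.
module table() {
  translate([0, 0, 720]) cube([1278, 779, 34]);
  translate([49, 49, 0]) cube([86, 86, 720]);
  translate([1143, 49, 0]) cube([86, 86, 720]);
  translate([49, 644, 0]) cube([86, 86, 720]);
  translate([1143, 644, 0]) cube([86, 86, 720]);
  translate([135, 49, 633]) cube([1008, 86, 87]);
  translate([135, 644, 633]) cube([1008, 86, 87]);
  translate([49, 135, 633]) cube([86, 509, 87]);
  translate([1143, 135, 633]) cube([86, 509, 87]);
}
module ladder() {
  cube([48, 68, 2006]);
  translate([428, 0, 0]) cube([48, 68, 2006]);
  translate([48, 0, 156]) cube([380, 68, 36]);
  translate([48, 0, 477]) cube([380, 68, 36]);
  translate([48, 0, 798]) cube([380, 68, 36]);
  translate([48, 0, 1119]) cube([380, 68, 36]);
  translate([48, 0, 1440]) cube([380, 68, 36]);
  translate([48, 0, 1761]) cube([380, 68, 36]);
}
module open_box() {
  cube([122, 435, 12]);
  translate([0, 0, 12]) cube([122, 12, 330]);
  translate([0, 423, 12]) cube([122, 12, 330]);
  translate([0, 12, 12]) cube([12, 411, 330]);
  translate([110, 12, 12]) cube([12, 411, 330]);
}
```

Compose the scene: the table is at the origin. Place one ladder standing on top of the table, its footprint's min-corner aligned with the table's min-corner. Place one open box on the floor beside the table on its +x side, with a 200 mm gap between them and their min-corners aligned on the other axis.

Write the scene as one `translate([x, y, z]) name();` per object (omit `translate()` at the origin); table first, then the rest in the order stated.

table();
translate([0, 0, 754]) ladder();
translate([1478, 0, 0]) open_box();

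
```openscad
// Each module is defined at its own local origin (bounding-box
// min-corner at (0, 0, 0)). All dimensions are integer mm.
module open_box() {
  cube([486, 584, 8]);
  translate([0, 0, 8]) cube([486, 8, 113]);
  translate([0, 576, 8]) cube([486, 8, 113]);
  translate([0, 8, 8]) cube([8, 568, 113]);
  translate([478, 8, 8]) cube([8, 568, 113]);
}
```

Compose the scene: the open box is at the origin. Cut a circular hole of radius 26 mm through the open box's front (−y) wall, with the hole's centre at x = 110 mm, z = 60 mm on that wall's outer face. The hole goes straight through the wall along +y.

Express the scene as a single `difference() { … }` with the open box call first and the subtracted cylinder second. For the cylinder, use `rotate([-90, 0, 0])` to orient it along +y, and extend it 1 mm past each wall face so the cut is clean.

difference() {
  open_box();
  translate([110, -1, 60]) rotate([-90, 0, 0]) cylinder(h = 10, r = 26);
}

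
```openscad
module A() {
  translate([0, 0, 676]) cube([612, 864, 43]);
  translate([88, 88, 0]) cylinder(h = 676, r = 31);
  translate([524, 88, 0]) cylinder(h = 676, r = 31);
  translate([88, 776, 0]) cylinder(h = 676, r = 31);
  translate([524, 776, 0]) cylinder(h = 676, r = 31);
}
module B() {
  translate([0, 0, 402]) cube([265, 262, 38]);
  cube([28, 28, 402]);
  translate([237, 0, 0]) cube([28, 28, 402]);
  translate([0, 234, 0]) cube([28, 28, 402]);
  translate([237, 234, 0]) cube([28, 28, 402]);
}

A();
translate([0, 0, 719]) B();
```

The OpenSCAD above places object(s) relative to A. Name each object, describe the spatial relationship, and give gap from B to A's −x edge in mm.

A is a table. B is a stool. The stool is on top of the table. The gap from the stool to the table's −x edge is 0 mm.

The stool's min-x is at 0; the table's min-x is 0; gap = 0 mm.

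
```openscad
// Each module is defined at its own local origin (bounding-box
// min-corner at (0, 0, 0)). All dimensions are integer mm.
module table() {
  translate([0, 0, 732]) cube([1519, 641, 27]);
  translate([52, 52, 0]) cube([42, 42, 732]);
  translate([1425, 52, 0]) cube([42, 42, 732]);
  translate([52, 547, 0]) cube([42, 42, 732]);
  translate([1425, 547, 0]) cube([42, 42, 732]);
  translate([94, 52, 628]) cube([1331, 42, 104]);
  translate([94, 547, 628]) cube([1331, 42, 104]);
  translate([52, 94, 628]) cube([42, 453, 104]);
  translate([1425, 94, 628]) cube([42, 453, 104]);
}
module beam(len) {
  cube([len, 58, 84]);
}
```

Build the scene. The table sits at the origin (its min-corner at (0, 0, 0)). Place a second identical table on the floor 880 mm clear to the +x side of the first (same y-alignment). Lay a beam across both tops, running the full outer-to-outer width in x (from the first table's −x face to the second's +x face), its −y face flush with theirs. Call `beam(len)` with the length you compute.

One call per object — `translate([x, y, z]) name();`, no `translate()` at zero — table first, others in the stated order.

table();
translate([2399, 0, 0]) table();
translate([0, 0, 759]) beam(3918);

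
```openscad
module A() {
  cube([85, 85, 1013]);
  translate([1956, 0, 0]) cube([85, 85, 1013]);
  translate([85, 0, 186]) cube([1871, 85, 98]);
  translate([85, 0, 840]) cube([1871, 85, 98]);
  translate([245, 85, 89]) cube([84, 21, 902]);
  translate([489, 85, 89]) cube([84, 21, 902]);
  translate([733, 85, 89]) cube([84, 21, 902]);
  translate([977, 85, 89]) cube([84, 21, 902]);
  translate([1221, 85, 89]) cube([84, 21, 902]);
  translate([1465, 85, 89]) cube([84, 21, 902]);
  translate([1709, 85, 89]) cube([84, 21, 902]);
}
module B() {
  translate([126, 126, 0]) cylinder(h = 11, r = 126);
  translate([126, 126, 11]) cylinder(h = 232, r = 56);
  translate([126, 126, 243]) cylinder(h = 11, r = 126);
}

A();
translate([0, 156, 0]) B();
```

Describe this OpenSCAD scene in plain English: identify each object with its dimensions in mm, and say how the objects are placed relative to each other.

A is a fence section. Two 85×85 mm posts, 1013 mm tall, stand on the floor with a clear span of 1871 mm between their inner faces. Two horizontal rails of 85×98 mm section span the gap between the posts with their undersides at z = 186 mm and z = 840 mm, flush with the posts' −y face. 7 pickets, each 84 mm wide, 21 mm thick and 902 mm tall, are fixed to the +y face of the rails with their bottoms at z = 89 mm, evenly spaced across the span with equal gaps (rounded down to the nearest mm) at the −x end and between each pair — any rounding remainder accumulates at the +x end.

B is a spool: two coaxial disc flanges of radius 126 mm and thickness 11 mm, joined by a core cylinder of radius 56 mm and height 232 mm. The lower flange rests on z = 0 and the three cylinders share a vertical axis.

The spool is on the floor beside the fence section on its +y side.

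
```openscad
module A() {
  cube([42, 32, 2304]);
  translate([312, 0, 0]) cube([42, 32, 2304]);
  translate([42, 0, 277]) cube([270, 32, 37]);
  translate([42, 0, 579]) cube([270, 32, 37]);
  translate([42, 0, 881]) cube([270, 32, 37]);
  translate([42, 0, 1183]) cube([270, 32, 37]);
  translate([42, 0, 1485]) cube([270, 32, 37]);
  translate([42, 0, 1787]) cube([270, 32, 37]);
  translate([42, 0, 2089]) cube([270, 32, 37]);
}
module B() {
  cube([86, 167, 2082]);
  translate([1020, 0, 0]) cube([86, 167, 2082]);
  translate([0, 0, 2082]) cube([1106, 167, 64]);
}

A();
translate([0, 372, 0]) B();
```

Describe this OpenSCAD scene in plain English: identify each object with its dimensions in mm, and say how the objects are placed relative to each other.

A is a straight ladder. Two 42×32 mm vertical rails, 2304 mm tall, stand 354 mm apart (outside-to-outside) with their front faces coplanar on the −y side. 7 rungs, each 32 mm deep and 37 mm tall, span between the inner faces of the rails, front faces flush with the rails. The lowest rung's underside is at z = 277 mm and rungs are spaced 302 mm apart (underside to underside).

B is a rectangular door frame: two vertical jambs of 86×167 mm section, 2082 mm tall, with a clear opening 934 mm wide between their inner faces. A header 64 mm tall and 167 mm deep lies on top of the jambs and spans the full outside width.

The door frame is on the floor beside the ladder on its +y side.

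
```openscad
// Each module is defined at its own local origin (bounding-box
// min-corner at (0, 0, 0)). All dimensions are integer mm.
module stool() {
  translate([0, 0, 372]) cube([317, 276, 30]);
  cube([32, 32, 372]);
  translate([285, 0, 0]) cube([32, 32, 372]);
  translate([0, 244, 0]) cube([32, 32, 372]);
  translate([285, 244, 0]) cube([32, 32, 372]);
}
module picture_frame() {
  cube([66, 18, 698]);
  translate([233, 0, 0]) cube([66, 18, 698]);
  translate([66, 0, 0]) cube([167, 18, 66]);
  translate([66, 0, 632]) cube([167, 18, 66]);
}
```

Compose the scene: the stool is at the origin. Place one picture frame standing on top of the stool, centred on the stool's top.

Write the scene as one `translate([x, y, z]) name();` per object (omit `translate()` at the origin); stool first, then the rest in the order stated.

stool();
translate([9, 129, 402]) picture_frame();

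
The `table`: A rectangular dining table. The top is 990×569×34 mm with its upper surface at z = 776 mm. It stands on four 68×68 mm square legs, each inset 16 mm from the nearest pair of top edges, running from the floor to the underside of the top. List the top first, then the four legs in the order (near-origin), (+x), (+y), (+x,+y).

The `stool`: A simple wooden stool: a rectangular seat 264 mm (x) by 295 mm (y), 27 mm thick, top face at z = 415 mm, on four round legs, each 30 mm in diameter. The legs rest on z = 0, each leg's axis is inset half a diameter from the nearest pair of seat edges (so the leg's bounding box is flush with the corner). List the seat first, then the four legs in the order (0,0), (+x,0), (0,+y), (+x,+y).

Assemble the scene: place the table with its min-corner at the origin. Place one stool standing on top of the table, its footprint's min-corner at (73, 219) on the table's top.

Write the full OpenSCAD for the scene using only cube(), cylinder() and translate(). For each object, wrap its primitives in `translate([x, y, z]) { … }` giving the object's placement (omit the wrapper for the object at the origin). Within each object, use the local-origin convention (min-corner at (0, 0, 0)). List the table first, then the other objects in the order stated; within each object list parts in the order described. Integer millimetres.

translate([0, 0, 742]) cube([990, 569, 34]);
translate([16, 16, 0]) cube([68, 68, 742]);
translate([906, 16, 0]) cube([68, 68, 742]);
translate([16, 485, 0]) cube([68, 68, 742]);
translate([906, 485, 0]) cube([68, 68, 742]);
translate([73, 219, 776]) {
  translate([0, 0, 388]) cube([264, 295, 27]);
  translate([15, 15, 0]) cylinder(h = 388, r = 15);
  translate([249, 15, 0]) cylinder(h = 388, r = 15);
  translate([15, 280, 0]) cylinder(h = 388, r = 15);
  translate([249, 280, 0]) cylinder(h = 388, r = 15);
}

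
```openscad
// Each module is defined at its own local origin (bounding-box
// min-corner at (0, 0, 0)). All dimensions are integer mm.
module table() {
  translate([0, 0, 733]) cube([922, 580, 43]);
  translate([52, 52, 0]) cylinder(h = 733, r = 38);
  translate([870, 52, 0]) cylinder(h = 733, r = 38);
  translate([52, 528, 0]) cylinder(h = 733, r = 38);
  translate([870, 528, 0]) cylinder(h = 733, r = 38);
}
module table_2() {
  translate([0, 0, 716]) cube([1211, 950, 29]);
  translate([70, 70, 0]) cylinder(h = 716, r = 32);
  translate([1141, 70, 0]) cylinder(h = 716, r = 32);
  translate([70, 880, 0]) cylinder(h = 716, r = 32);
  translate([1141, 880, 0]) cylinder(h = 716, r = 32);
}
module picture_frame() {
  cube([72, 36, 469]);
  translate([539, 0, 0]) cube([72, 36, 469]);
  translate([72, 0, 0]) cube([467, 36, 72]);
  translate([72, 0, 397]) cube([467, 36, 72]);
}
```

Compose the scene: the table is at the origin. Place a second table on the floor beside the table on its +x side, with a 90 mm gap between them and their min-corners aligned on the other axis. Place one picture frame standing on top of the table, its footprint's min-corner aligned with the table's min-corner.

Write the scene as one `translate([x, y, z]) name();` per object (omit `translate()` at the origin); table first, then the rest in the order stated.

table();
translate([1012, 0, 0]) table_2();
translate([0, 0, 776]) picture_frame();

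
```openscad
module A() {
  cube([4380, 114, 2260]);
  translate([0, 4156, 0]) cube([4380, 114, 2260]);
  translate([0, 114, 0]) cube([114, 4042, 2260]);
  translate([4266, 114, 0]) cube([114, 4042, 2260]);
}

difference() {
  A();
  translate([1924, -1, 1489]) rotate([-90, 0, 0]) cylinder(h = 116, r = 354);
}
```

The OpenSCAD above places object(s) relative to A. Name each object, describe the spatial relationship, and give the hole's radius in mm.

A is a house frame. The house frame has a circular hole through its front wall. The hole's radius is 354 mm.

The subtracted cylinder has r = 354 mm.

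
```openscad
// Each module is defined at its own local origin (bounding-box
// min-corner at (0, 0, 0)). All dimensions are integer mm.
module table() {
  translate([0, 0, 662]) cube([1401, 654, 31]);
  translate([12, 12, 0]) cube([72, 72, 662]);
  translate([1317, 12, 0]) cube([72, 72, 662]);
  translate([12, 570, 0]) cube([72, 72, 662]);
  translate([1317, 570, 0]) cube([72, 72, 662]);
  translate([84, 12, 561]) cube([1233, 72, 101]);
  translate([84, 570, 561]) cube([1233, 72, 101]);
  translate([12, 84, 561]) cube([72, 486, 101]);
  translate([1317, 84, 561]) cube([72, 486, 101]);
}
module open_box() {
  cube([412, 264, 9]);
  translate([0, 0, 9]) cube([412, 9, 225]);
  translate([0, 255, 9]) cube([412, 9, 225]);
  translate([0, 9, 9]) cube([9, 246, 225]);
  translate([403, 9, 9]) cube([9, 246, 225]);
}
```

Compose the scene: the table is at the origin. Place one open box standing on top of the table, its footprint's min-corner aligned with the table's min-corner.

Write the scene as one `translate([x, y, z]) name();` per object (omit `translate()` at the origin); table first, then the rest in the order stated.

table();
translate([0, 0, 693]) open_box();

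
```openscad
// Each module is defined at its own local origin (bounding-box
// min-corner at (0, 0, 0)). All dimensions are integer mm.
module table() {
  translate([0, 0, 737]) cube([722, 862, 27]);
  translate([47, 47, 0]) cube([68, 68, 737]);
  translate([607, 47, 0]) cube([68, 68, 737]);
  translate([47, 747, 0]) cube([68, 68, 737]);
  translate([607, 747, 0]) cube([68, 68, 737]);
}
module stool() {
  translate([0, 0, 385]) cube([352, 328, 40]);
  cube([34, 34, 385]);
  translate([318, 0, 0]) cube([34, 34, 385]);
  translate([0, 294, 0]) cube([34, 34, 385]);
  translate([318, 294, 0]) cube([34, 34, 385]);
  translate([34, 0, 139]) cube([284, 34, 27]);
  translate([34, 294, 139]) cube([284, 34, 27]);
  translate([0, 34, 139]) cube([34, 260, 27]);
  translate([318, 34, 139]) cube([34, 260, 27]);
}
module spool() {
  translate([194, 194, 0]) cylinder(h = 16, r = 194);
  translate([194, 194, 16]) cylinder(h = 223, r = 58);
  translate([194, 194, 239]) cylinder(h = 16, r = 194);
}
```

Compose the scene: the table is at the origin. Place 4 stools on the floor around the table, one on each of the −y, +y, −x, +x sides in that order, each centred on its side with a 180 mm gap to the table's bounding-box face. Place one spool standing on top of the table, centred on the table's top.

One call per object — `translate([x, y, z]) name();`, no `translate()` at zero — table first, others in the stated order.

table();
translate([185, -508, 0]) stool();
translate([185, 1042, 0]) stool();
translate([-532, 267, 0]) stool();
translate([902, 267, 0]) stool();
translate([167, 237, 764]) spool();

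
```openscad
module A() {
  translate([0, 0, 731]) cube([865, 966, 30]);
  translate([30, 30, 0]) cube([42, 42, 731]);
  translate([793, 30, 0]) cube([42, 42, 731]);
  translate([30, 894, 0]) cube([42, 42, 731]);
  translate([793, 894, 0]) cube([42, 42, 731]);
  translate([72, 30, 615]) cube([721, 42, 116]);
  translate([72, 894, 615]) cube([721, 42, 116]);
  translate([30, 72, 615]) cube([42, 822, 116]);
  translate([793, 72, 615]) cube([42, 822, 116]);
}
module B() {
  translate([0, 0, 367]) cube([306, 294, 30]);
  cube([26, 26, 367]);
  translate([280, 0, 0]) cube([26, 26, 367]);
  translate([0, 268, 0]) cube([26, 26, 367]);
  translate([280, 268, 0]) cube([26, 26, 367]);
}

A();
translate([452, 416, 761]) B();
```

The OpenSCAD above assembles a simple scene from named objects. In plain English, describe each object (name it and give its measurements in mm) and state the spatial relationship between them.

A is a rectangular dining table. The top is 865×966×30 mm with its upper surface at z = 761 mm. It stands on four 42×42 mm square legs, each inset 30 mm from the nearest pair of top edges, running from the floor to the underside of the top. Four apron rails, 42 mm thick and 116 mm tall, run between adjacent legs with their top edges flush with the underside of the top and their outer faces flush with the legs' outer faces.

B is a four-legged stool. The seat is a 306×294×30 mm slab whose top surface is at z = 397 mm; four square legs, each 26×26 mm in cross-section, run from the floor (z = 0) to the underside of the seat, each flush with a corner of the seat.

The stool is on top of the table.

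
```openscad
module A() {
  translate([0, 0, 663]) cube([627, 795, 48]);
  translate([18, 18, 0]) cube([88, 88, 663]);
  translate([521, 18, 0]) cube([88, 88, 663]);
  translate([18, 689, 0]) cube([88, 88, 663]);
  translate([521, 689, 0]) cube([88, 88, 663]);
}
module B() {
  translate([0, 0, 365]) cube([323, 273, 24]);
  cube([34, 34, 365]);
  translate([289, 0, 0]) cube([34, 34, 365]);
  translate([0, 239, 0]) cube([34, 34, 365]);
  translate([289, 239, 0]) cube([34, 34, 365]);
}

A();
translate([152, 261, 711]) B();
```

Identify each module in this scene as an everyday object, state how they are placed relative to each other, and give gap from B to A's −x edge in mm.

The stool's min-x is at 152; the table's min-x is 0; gap = 152 mm.

A is a table. B is a stool. The stool is on top of the table, centred. The gap from the stool to the table's −x edge is 152 mm.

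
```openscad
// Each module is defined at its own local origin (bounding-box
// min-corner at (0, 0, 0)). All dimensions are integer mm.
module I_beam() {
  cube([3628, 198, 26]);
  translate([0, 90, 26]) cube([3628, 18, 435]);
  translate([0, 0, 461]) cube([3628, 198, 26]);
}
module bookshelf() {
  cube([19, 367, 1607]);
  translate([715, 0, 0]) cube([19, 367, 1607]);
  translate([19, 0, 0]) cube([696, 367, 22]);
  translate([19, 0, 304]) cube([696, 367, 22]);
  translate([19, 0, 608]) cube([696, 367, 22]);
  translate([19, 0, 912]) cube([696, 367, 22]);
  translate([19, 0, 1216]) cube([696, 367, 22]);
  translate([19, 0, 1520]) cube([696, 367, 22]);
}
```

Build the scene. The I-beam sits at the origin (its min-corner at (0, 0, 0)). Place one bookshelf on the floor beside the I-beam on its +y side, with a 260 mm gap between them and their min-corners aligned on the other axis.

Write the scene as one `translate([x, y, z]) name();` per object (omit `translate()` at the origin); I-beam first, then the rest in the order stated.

I_beam();
translate([0, 458, 0]) bookshelf();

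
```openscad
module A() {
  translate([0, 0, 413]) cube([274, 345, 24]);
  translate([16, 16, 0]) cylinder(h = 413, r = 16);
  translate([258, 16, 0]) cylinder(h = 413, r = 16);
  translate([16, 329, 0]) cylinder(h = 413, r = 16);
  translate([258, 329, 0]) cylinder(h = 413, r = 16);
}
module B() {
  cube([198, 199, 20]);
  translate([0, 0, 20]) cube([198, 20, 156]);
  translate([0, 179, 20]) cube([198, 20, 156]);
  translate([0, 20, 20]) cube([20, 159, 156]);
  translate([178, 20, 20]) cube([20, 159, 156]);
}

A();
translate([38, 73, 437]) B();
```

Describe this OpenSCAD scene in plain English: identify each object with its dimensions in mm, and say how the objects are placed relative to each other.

A is a four-legged stool. The seat is 274×345 mm, 24 mm thick, top at z = 437 mm. It stands on four round legs, each 32 mm in diameter, from z = 0 to the seat underside, each leg's axis is inset half a diameter from the nearest pair of seat edges (so the leg's bounding box is flush with the corner).

B is an open-topped rectangular box: outside dimensions 198×199×176 mm, with a uniform wall and base thickness of 20 mm. The base is a full 198×199 slab on the floor; four walls sit on top of the base. The front and back walls (the −y and +y sides) span the full width; the two side walls fit between them.

The open box is on top of the stool, centred.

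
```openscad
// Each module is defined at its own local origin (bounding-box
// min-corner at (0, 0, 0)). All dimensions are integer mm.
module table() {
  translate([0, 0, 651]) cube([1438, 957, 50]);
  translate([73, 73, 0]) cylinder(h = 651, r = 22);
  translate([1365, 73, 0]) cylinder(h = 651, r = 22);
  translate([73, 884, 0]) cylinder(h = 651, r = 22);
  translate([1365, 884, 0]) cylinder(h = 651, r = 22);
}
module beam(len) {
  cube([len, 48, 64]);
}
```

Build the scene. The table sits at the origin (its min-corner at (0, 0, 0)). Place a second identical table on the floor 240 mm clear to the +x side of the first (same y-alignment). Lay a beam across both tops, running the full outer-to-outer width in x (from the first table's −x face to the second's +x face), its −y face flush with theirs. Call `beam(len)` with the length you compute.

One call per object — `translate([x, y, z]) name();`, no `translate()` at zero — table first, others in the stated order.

table();
translate([1678, 0, 0]) table();
translate([0, 0, 701]) beam(3116);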